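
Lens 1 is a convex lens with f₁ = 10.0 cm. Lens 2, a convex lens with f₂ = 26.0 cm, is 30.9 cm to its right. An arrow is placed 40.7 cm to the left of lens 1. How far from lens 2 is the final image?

Lens 1: 1/d_i1 = 1/f₁ − 1/d_o1 = 1/(10.0) − 1/(40.7) = 0.07543, so d_i1 = 13.26 cm.
The intermediate image is 13.26 cm to the right of lens 1, which is 30.9 − (13.26) = 17.64 cm to the left of lens 2, so d_o2 = +17.64 cm.
Lens 2: 1/d_i2 = 1/f₂ − 1/d_o2 = 1/(26.0) − 1/(17.64) = -0.01823, so d_i2 = -54.9 cm.
The final image is virtual, 54.9 cm to the left of lens 2 (overall magnification ≈ -1.0).

54.9 cm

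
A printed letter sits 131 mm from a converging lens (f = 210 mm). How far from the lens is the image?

348 mm

Lens equation: 1/s_i = 1/f − 1/s_o = 1/(210.0) − 1/(131) = 0.004762 − 0.007634 = -0.002872, so s_i = -348 mm.
The image is virtual, upright and enlarged, on the same side as the object.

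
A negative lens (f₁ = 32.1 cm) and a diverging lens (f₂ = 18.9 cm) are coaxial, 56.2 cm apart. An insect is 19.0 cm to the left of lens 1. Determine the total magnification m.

m = +0.136

f₁ = −32.1 cm (diverging).
Lens 1: 1/d_i1 = 1/(-32.1) − 1/(19.0) = -0.08378, so d_i1 = -11.94 cm; m₁ = −d_i1/d_o1 = +0.6284.
d_o2 = 56.2 − (-11.94) = 68.14 cm.
f₂ = −18.9 cm (diverging).
Lens 2: 1/d_i2 = 1/(-18.9) − 1/(68.14) = -0.06759, so d_i2 = -14.80 cm; m₂ = −d_i2/d_o2 = +0.2171.
m = m₁·m₂ = (+0.6284)(+0.2171) = +0.136.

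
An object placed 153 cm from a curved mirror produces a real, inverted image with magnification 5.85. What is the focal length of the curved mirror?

f = 131 cm (concave)

m = −d_i/d_o ⇒ d_i = −m·d_o = −(-5.85)·(153) = 895.0 cm.
1/f = 1/d_o + 1/d_i = 1/(153) + 1/(895.0) = 0.007653, so f = 131 cm.
Since f is positive, the curved mirror is concave.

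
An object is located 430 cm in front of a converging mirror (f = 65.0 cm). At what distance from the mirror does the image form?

Mirror equation: 1/q = 1/f − 1/p = 1/(65.00) − 1/(430) = 0.01538 − 0.002326 = 0.01306, so q = 76.6 cm.
The image is real, inverted and reduced, in front of the mirror.

76.6 cm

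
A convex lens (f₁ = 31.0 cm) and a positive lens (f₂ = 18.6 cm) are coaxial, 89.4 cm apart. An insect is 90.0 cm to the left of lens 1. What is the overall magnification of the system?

Lens 1: 1/d_i1 = 1/(31.0) − 1/(90.0) = 0.02115, so d_i1 = 47.29 cm; m₁ = −d_i1/d_o1 = -0.5254.
d_o2 = 89.4 − (47.29) = 42.11 cm.
Lens 2: 1/d_i2 = 1/(18.6) − 1/(42.11) = 0.03002, so d_i2 = 33.32 cm; m₂ = −d_i2/d_o2 = -0.7912.
m = m₁·m₂ = (-0.5254)(-0.7912) = +0.416.

m = +0.416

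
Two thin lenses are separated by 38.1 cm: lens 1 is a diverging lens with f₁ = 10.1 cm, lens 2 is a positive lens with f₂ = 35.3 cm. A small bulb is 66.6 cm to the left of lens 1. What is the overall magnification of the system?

m = -0.402

f₁ = −10.1 cm (diverging).
Lens 1: 1/d_i1 = 1/(-10.1) − 1/(66.6) = -0.1140, so d_i1 = -8.770 cm; m₁ = −d_i1/d_o1 = +0.1317.
d_o2 = 38.1 − (-8.770) = 46.87 cm.
Lens 2: 1/d_i2 = 1/(35.3) − 1/(46.87) = 0.006993, so d_i2 = 143.0 cm; m₂ = −d_i2/d_o2 = -3.051.
m = m₁·m₂ = (+0.1317)(-3.051) = -0.402.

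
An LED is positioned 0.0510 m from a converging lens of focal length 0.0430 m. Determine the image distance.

0.274 m

Lens equation: 1/s_i = 1/f − 1/s_o = 1/(0.04300) − 1/(0.0510) = 23.26 − 19.61 = 3.648, so s_i = 0.274 m.
The image is real, inverted and enlarged, on the far side of the lens.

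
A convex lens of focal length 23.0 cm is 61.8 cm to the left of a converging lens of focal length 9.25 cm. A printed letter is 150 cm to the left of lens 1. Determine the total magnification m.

m = +0.0660

Lens 1: 1/d_i1 = 1/(23.0) − 1/(150) = 0.03681, so d_i1 = 27.17 cm; m₁ = −d_i1/d_o1 = -0.1811.
d_o2 = 61.8 − (27.17) = 34.63 cm.
Lens 2: 1/d_i2 = 1/(9.25) − 1/(34.63) = 0.07923, so d_i2 = 12.62 cm; m₂ = −d_i2/d_o2 = -0.3645.
m = m₁·m₂ = (-0.1811)(-0.3645) = +0.0660.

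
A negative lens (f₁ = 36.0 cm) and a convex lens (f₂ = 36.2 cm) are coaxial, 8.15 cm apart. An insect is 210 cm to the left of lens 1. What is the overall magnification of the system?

f₁ = −36.0 cm (diverging).
Lens 1: 1/d_i1 = 1/(-36.0) − 1/(210) = -0.03254, so d_i1 = -30.73 cm; m₁ = −d_i1/d_o1 = +0.1463.
d_o2 = 8.15 − (-30.73) = 38.88 cm.
Lens 2: 1/d_i2 = 1/(36.2) − 1/(38.88) = 0.001904, so d_i2 = 525.2 cm; m₂ = −d_i2/d_o2 = -13.51.
m = m₁·m₂ = (+0.1463)(-13.51) = -1.98.

m = -1.98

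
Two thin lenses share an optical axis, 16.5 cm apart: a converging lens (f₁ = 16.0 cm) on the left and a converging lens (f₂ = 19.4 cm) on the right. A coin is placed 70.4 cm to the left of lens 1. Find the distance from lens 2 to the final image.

3.46 cm

Lens 1: 1/d_i1 = 1/f₁ − 1/d_o1 = 1/(16.0) − 1/(70.4) = 0.04830, so d_i1 = 20.71 cm.
The intermediate image is 20.71 cm to the right of lens 1, which lies 4.210 cm to the right of lens 2 — a virtual object — so d_o2 = −4.210 cm.
Lens 2: 1/d_i2 = 1/f₂ − 1/d_o2 = 1/(19.4) − 1/(-4.210) = 0.2891, so d_i2 = 3.46 cm.
The final image is real, 3.46 cm to the right of lens 2 (overall magnification ≈ -0.24).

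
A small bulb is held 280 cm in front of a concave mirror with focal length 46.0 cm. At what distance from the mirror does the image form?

55.0 cm

Mirror equation: 1/v = 1/f − 1/u = 1/(46.00) − 1/(280) = 0.02174 − 0.003571 = 0.01817, so v = 55.0 cm.
The image is real, inverted and reduced, in front of the mirror.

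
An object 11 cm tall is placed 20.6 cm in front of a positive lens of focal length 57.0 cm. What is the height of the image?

1/d_i = 1/f − 1/d_o = 1/(57.00) − 1/(20.6) = -0.03100, so d_i = -32.26 cm.
m = −d_i/d_o = +1.566.
|h_i| = |m|·h_o = 1.566 × 11 = 17.2 cm. The image is virtual, upright and enlarged, on the same side as the object.

17.2 cm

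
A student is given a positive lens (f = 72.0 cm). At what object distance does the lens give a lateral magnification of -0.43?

239 cm

m = −d_i/d_o ⇒ d_i = −m·d_o.
1/f = 1/d_o + 1/d_i = 1/d_o − 1/(m·d_o) = (1 − 1/m)/d_o, so d_o = f(1 − 1/m) = (72.00)(1 − 1/(-0.43)) = 239 cm.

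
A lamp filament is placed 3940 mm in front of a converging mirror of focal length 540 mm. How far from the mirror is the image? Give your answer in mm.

Mirror equation: 1/d_i = 1/f − 1/d_o = 1/(540.0) − 1/(3940) = 0.001852 − 0.0002538 = 0.001598, so d_i = 626 mm.
The image is real, inverted and reduced, in front of the mirror.

626 mm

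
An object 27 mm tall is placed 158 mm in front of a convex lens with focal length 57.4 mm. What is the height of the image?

1/d_i = 1/f − 1/d_o = 1/(57.40) − 1/(158) = 0.01109, so d_i = 90.15 mm.
m = −d_i/d_o = -0.5706.
|h_i| = |m|·h_o = 0.5706 × 27 = 15.4 mm. The image is real, inverted and reduced, on the far side of the lens.

15.4 mm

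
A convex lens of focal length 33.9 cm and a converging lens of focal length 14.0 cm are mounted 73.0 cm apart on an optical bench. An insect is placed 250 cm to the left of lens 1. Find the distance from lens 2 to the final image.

23.9 cm

Lens 1: 1/d_i1 = 1/f₁ − 1/d_o1 = 1/(33.9) − 1/(250) = 0.02550, so d_i1 = 39.22 cm.
The intermediate image is 39.22 cm to the right of lens 1, which is 73.0 − (39.22) = 33.78 cm to the left of lens 2, so d_o2 = +33.78 cm.
Lens 2: 1/d_i2 = 1/f₂ − 1/d_o2 = 1/(14.0) − 1/(33.78) = 0.04183, so d_i2 = 23.9 cm.
The final image is real, 23.9 cm to the right of lens 2 (overall magnification ≈ 0.11).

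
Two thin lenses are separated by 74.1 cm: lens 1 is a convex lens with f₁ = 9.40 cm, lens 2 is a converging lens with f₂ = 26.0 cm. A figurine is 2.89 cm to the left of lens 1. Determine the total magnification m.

Lens 1: 1/d_i1 = 1/(9.40) − 1/(2.89) = -0.2396, so d_i1 = -4.173 cm; m₁ = −d_i1/d_o1 = +1.444.
d_o2 = 74.1 − (-4.173) = 78.27 cm.
Lens 2: 1/d_i2 = 1/(26.0) − 1/(78.27) = 0.02569, so d_i2 = 38.93 cm; m₂ = −d_i2/d_o2 = -0.4974.
m = m₁·m₂ = (+1.444)(-0.4974) = -0.718.

m = -0.718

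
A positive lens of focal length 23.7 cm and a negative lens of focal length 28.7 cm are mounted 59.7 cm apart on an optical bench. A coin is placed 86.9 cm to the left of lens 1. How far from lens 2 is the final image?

13.9 cm

Lens 1: 1/d_i1 = 1/f₁ − 1/d_o1 = 1/(23.7) − 1/(86.9) = 0.03069, so d_i1 = 32.59 cm.
The intermediate image is 32.59 cm to the right of lens 1, which is 59.7 − (32.59) = 27.11 cm to the left of lens 2, so d_o2 = +27.11 cm.
Lens 2 is diverging, so f₂ = −28.7 cm.
Lens 2: 1/d_i2 = 1/f₂ − 1/d_o2 = 1/(-28.7) − 1/(27.11) = -0.07173, so d_i2 = -13.9 cm.
The final image is virtual, 13.9 cm to the left of lens 2 (overall magnification ≈ -0.19).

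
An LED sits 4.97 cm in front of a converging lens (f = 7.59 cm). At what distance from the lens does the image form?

Thin-lens equation: 1/q = 1/f − 1/p = 1/(7.590) − 1/(4.97) = 0.1318 − 0.2012 = -0.06945, so q = -14.4 cm.
The image is virtual, upright and enlarged, on the same side as the object.

14.4 cm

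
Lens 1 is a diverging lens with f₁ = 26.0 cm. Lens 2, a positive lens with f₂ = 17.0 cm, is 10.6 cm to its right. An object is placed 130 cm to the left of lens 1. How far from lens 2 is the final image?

35.9 cm

Lens 1 is diverging, so f₁ = −26.0 cm.
Lens 1: 1/d_i1 = 1/f₁ − 1/d_o1 = 1/(-26.0) − 1/(130) = -0.04615, so d_i1 = -21.67 cm.
The intermediate image is 21.67 cm to the left of lens 1 (virtual), which is 10.6 − (-21.67) = 32.27 cm to the left of lens 2, so d_o2 = +32.27 cm.
Lens 2: 1/d_i2 = 1/f₂ − 1/d_o2 = 1/(17.0) − 1/(32.27) = 0.02783, so d_i2 = 35.9 cm.
The final image is real, 35.9 cm to the right of lens 2 (overall magnification ≈ -0.19).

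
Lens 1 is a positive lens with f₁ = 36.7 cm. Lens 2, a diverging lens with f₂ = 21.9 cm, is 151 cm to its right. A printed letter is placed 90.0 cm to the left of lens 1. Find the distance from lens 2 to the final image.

17.6 cm

Lens 1: 1/d_i1 = 1/f₁ − 1/d_o1 = 1/(36.7) − 1/(90.0) = 0.01614, so d_i1 = 61.97 cm.
The intermediate image is 61.97 cm to the right of lens 1, which is 151 − (61.97) = 89.03 cm to the left of lens 2, so d_o2 = +89.03 cm.
Lens 2 is diverging, so f₂ = −21.9 cm.
Lens 2: 1/d_i2 = 1/f₂ − 1/d_o2 = 1/(-21.9) − 1/(89.03) = -0.05689, so d_i2 = -17.6 cm.
The final image is virtual, 17.6 cm to the left of lens 2 (overall magnification ≈ -0.14).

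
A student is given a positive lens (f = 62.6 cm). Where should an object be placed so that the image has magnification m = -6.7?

71.9 cm

m = −d_i/d_o ⇒ d_i = −m·d_o.
1/f = 1/d_o + 1/d_i = 1/d_o − 1/(m·d_o) = (1 − 1/m)/d_o, so d_o = f(1 − 1/m) = (62.60)(1 − 1/(-6.7)) = 71.9 cm.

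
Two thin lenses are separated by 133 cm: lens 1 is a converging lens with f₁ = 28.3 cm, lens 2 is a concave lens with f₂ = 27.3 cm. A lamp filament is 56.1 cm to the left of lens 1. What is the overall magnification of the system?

m = -0.269

Lens 1: 1/d_i1 = 1/(28.3) − 1/(56.1) = 0.01751, so d_i1 = 57.11 cm; m₁ = −d_i1/d_o1 = -1.018.
d_o2 = 133 − (57.11) = 75.89 cm.
f₂ = −27.3 cm (diverging).
Lens 2: 1/d_i2 = 1/(-27.3) − 1/(75.89) = -0.04981, so d_i2 = -20.08 cm; m₂ = −d_i2/d_o2 = +0.2646.
m = m₁·m₂ = (-1.018)(+0.2646) = -0.269.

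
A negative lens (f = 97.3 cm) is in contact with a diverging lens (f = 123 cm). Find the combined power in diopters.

P₁ = 1/f₁ = 1/(-0.973 m) = -1.028 D; P₂ = 1/f₂ = 1/(-1.23 m) = -0.8130 D.
For thin lenses in contact, P = P₁ + P₂ = (-1.028) + (-0.8130) = -1.84 D.

P = -1.84 D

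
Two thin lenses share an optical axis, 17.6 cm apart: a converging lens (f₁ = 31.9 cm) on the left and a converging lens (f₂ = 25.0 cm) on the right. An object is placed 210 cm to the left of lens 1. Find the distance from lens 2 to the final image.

11.1 cm

Lens 1: 1/d_i1 = 1/f₁ − 1/d_o1 = 1/(31.9) − 1/(210) = 0.02659, so d_i1 = 37.61 cm.
The intermediate image is 37.61 cm to the right of lens 1, which lies 20.01 cm to the right of lens 2 — a virtual object — so d_o2 = −20.01 cm.
Lens 2: 1/d_i2 = 1/f₂ − 1/d_o2 = 1/(25.0) − 1/(-20.01) = 0.08998, so d_i2 = 11.1 cm.
The final image is real, 11.1 cm to the right of lens 2 (overall magnification ≈ -0.099).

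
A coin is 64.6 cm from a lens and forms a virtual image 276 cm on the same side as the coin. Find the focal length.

f = 84.3 cm (converging)

Virtual image ⇒ d_i = −276 cm.
1/f = 1/d_o + 1/d_i = 1/(64.6) + 1/(-276) = 0.01186, so f = 84.3 cm.
Since f is positive, the lens is converging.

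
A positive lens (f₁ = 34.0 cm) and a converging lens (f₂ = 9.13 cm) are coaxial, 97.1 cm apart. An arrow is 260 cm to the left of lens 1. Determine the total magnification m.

m = +0.0281

Lens 1: 1/d_i1 = 1/(34.0) − 1/(260) = 0.02557, so d_i1 = 39.12 cm; m₁ = −d_i1/d_o1 = -0.1505.
d_o2 = 97.1 − (39.12) = 57.98 cm.
Lens 2: 1/d_i2 = 1/(9.13) − 1/(57.98) = 0.09228, so d_i2 = 10.84 cm; m₂ = −d_i2/d_o2 = -0.1869.
m = m₁·m₂ = (-0.1505)(-0.1869) = +0.0281.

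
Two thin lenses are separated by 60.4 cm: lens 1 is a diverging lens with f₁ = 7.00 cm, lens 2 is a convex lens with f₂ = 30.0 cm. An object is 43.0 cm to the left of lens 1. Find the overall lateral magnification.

f₁ = −7.00 cm (diverging).
Lens 1: 1/d_i1 = 1/(-7.00) − 1/(43.0) = -0.1661, so d_i1 = -6.020 cm; m₁ = −d_i1/d_o1 = +0.1400.
d_o2 = 60.4 − (-6.020) = 66.42 cm.
Lens 2: 1/d_i2 = 1/(30.0) − 1/(66.42) = 0.01828, so d_i2 = 54.71 cm; m₂ = −d_i2/d_o2 = -0.8237.
m = m₁·m₂ = (+0.1400)(-0.8237) = -0.115.

m = -0.115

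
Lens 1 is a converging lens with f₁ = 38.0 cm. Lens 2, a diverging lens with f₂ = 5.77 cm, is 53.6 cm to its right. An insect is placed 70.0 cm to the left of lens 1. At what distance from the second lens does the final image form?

Lens 1: 1/d_i1 = 1/f₁ − 1/d_o1 = 1/(38.0) − 1/(70.0) = 0.01203, so d_i1 = 83.12 cm.
The intermediate image is 83.12 cm to the right of lens 1, which lies 29.52 cm to the right of lens 2 — a virtual object — so d_o2 = −29.52 cm.
Lens 2 is diverging, so f₂ = −5.77 cm.
Lens 2: 1/d_i2 = 1/f₂ − 1/d_o2 = 1/(-5.77) − 1/(-29.52) = -0.1394, so d_i2 = -7.17 cm.
The final image is virtual, 7.17 cm to the left of lens 2 (overall magnification ≈ 0.29).

7.17 cm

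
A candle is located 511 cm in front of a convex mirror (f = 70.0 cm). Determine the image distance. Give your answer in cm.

For a convex mirror, f = -70.0 cm.
Mirror equation: 1/s_i = 1/f − 1/s_o = 1/(-70.00) − 1/(511) = -0.01429 − 0.001957 = -0.01624, so s_i = -61.6 cm.
The image is virtual, upright and reduced, behind the mirror.

61.6 cm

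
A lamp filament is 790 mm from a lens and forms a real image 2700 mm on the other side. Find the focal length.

f = 611 mm (converging)

Real image ⇒ d_i = +2700 mm.
1/f = 1/d_o + 1/d_i = 1/(790) + 1/(2700) = 0.001636, so f = 611 mm.
Since f is positive, the lens is converging.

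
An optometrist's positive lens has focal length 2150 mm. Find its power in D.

P = +0.465 D

f = 215 cm = 2.15 m.
P = 1/f = 1/(2.15 m) = +0.465 D.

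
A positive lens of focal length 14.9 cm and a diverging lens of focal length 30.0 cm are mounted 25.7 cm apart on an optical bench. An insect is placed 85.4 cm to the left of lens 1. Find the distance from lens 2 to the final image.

6.10 cm

Lens 1: 1/d_i1 = 1/f₁ − 1/d_o1 = 1/(14.9) − 1/(85.4) = 0.05540, so d_i1 = 18.05 cm.
The intermediate image is 18.05 cm to the right of lens 1, which is 25.7 − (18.05) = 7.650 cm to the left of lens 2, so d_o2 = +7.650 cm.
Lens 2 is diverging, so f₂ = −30.0 cm.
Lens 2: 1/d_i2 = 1/f₂ − 1/d_o2 = 1/(-30.0) − 1/(7.650) = -0.1641, so d_i2 = -6.10 cm.
The final image is virtual, 6.10 cm to the left of lens 2 (overall magnification ≈ -0.17).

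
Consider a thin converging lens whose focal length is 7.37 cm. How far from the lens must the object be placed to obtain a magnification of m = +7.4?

6.37 cm

m = −d_i/d_o ⇒ d_i = −m·d_o.
1/f = 1/d_o + 1/d_i = 1/d_o − 1/(m·d_o) = (1 − 1/m)/d_o, so d_o = f(1 − 1/m) = (7.370)(1 − 1/(+7.4)) = 6.37 cm.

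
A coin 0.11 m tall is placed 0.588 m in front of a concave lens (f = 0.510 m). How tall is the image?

0.0511 m

For a concave lens, f = -0.510 m.
1/d_i = 1/f − 1/d_o = 1/(-0.5100) − 1/(0.588) = -3.661, so d_i = -0.2731 m.
m = −d_i/d_o = +0.4645.
|h_i| = |m|·h_o = 0.4645 × 0.11 = 0.0511 m. The image is virtual, upright and reduced, on the same side as the object.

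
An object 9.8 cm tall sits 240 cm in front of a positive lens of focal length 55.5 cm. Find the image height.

1/d_i = 1/f − 1/d_o = 1/(55.50) − 1/(240) = 0.01385, so d_i = 72.20 cm.
m = −d_i/d_o = -0.3008.
|h_i| = |m|·h_o = 0.3008 × 9.8 = 2.95 cm. The image is real, inverted and reduced, on the far side of the lens.

2.95 cm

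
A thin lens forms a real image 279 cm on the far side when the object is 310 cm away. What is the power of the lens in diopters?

P = +0.681 D

d_i = +279 cm.
1/f = 1/d_o + 1/d_i = 1/(310) + 1/(279) = 0.006810 cm⁻¹.
f = 146.8 cm = 1.468 m, so P = 1/f = +0.681 D.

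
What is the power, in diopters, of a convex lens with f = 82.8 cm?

P = +1.21 D

f = 82.8 cm = 0.828 m.
P = 1/f = 1/(0.828 m) = +1.21 D.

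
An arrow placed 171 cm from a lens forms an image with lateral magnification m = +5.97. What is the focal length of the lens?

f = 205 cm (converging)

m = −d_i/d_o ⇒ d_i = −m·d_o = −(+5.97)·(171) = -1021 cm.
1/f = 1/d_o + 1/d_i = 1/(171) + 1/(-1021) = 0.004869, so f = 205 cm.
Since f is positive, the lens is converging.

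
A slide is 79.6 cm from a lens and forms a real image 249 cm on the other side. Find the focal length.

f = 60.3 cm (converging)

Real image ⇒ d_i = +249 cm.
1/f = 1/d_o + 1/d_i = 1/(79.6) + 1/(249) = 0.01658, so f = 60.3 cm.
Since f is positive, the lens is converging.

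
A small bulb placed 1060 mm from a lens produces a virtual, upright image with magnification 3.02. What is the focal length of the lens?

m = −d_i/d_o ⇒ d_i = −m·d_o = −(+3.02)·(1060) = -3201 mm.
1/f = 1/d_o + 1/d_i = 1/(1060) + 1/(-3201) = 0.0006310, so f = 1580 mm.
Since f is positive, the lens is converging.

f = 1580 mm (converging)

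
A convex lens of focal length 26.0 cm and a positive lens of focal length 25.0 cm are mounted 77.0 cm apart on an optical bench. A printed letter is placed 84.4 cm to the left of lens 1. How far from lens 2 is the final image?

68.3 cm

Lens 1: 1/d_i1 = 1/f₁ − 1/d_o1 = 1/(26.0) − 1/(84.4) = 0.02661, so d_i1 = 37.58 cm.
The intermediate image is 37.58 cm to the right of lens 1, which is 77.0 − (37.58) = 39.42 cm to the left of lens 2, so d_o2 = +39.42 cm.
Lens 2: 1/d_i2 = 1/f₂ − 1/d_o2 = 1/(25.0) − 1/(39.42) = 0.01463, so d_i2 = 68.3 cm.
The final image is real, 68.3 cm to the right of lens 2 (overall magnification ≈ 0.77).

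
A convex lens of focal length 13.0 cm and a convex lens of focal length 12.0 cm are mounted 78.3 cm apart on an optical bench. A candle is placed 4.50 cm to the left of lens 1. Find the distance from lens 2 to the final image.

14.0 cm

Lens 1: 1/d_i1 = 1/f₁ − 1/d_o1 = 1/(13.0) − 1/(4.50) = -0.1453, so d_i1 = -6.882 cm.
The intermediate image is 6.882 cm to the left of lens 1 (virtual), which is 78.3 − (-6.882) = 85.18 cm to the left of lens 2, so d_o2 = +85.18 cm.
Lens 2: 1/d_i2 = 1/f₂ − 1/d_o2 = 1/(12.0) − 1/(85.18) = 0.07159, so d_i2 = 14.0 cm.
The final image is real, 14.0 cm to the right of lens 2 (overall magnification ≈ -0.25).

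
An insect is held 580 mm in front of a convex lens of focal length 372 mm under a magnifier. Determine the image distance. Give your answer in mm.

1040 mm

Thin-lens equation: 1/s_i = 1/f − 1/s_o = 1/(372.0) − 1/(580) = 0.002688 − 0.001724 = 0.0009640, so s_i = 1040 mm.
The image is real, inverted and enlarged, on the far side of the lens.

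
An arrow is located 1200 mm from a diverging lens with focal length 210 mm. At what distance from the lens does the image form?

For a diverging lens, f = -210 mm.
Lens equation: 1/v = 1/f − 1/u = 1/(-210.0) − 1/(1200) = -0.004762 − 0.0008333 = -0.005595, so v = -179 mm.
The image is virtual, upright and reduced, on the same side as the object.

179 mm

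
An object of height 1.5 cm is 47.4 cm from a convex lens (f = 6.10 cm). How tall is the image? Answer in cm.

1/d_i = 1/f − 1/d_o = 1/(6.100) − 1/(47.4) = 0.1428, so d_i = 7.001 cm.
m = −d_i/d_o = -0.1477.
|h_i| = |m|·h_o = 0.1477 × 1.5 = 0.222 cm. The image is real, inverted and reduced, on the far side of the lens.

0.222 cm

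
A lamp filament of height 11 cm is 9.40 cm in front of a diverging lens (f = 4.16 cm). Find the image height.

3.37 cm

For a diverging lens, f = -4.16 cm.
1/d_i = 1/f − 1/d_o = 1/(-4.160) − 1/(9.40) = -0.3468, so d_i = -2.884 cm.
m = −d_i/d_o = +0.3068.
|h_i| = |m|·h_o = 0.3068 × 11 = 3.37 cm. The image is virtual, upright and reduced, on the same side as the object.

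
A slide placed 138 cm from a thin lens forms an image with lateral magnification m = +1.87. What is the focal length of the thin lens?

m = −d_i/d_o ⇒ d_i = −m·d_o = −(+1.87)·(138) = -258.1 cm.
1/f = 1/d_o + 1/d_i = 1/(138) + 1/(-258.1) = 0.003372, so f = 297 cm.
Since f is positive, the thin lens is converging.

f = 297 cm (converging)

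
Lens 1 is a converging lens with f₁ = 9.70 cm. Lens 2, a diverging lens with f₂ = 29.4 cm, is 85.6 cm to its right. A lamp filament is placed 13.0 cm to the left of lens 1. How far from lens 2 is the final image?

Lens 1: 1/d_i1 = 1/f₁ − 1/d_o1 = 1/(9.70) − 1/(13.0) = 0.02617, so d_i1 = 38.21 cm.
The intermediate image is 38.21 cm to the right of lens 1, which is 85.6 − (38.21) = 47.39 cm to the left of lens 2, so d_o2 = +47.39 cm.
Lens 2 is diverging, so f₂ = −29.4 cm.
Lens 2: 1/d_i2 = 1/f₂ − 1/d_o2 = 1/(-29.4) − 1/(47.39) = -0.05512, so d_i2 = -18.1 cm.
The final image is virtual, 18.1 cm to the left of lens 2 (overall magnification ≈ -1.1).

18.1 cm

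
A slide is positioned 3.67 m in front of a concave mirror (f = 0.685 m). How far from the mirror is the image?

0.842 m

Mirror equation: 1/v = 1/f − 1/u = 1/(0.6850) − 1/(3.67) = 1.460 − 0.2725 = 1.187, so v = 0.842 m.
The image is real, inverted and reduced, in front of the mirror.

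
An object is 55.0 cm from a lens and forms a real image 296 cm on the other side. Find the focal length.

f = 46.4 cm (converging)

Real image ⇒ d_i = +296 cm.
1/f = 1/d_o + 1/d_i = 1/(55.0) + 1/(296) = 0.02156, so f = 46.4 cm.
Since f is positive, the lens is converging.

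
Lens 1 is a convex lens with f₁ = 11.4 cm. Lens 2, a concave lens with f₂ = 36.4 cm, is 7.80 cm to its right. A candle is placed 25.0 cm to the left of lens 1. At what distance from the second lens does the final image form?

20.6 cm

Lens 1: 1/d_i1 = 1/f₁ − 1/d_o1 = 1/(11.4) − 1/(25.0) = 0.04772, so d_i1 = 20.96 cm.
The intermediate image is 20.96 cm to the right of lens 1, which lies 13.16 cm to the right of lens 2 — a virtual object — so d_o2 = −13.16 cm.
Lens 2 is diverging, so f₂ = −36.4 cm.
Lens 2: 1/d_i2 = 1/f₂ − 1/d_o2 = 1/(-36.4) − 1/(-13.16) = 0.04852, so d_i2 = 20.6 cm.
The final image is real, 20.6 cm to the right of lens 2 (overall magnification ≈ -1.3).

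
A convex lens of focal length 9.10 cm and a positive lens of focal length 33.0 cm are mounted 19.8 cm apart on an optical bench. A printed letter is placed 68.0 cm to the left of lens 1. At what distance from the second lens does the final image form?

12.9 cm

Lens 1: 1/d_i1 = 1/f₁ − 1/d_o1 = 1/(9.10) − 1/(68.0) = 0.09518, so d_i1 = 10.51 cm.
The intermediate image is 10.51 cm to the right of lens 1, which is 19.8 − (10.51) = 9.290 cm to the left of lens 2, so d_o2 = +9.290 cm.
Lens 2: 1/d_i2 = 1/f₂ − 1/d_o2 = 1/(33.0) − 1/(9.290) = -0.07734, so d_i2 = -12.9 cm.
The final image is virtual, 12.9 cm to the left of lens 2 (overall magnification ≈ -0.22).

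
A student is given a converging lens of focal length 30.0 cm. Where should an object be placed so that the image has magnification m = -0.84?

65.7 cm

m = −d_i/d_o ⇒ d_i = −m·d_o.
1/f = 1/d_o + 1/d_i = 1/d_o − 1/(m·d_o) = (1 − 1/m)/d_o, so d_o = f(1 − 1/m) = (30.00)(1 − 1/(-0.84)) = 65.7 cm.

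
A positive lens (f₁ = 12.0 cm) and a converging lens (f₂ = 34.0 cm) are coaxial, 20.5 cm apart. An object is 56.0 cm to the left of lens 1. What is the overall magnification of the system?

Lens 1: 1/d_i1 = 1/(12.0) − 1/(56.0) = 0.06548, so d_i1 = 15.27 cm; m₁ = −d_i1/d_o1 = -0.2727.
d_o2 = 20.5 − (15.27) = 5.230 cm.
Lens 2: 1/d_i2 = 1/(34.0) − 1/(5.230) = -0.1618, so d_i2 = -6.181 cm; m₂ = −d_i2/d_o2 = +1.182.
m = m₁·m₂ = (-0.2727)(+1.182) = -0.322.

m = -0.322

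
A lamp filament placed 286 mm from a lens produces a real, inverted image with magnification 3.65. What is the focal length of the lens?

f = 224 mm (converging)

m = −d_i/d_o ⇒ d_i = −m·d_o = −(-3.65)·(286) = 1044 mm.
1/f = 1/d_o + 1/d_i = 1/(286) + 1/(1044) = 0.004454, so f = 224 mm.
Since f is positive, the lens is converging.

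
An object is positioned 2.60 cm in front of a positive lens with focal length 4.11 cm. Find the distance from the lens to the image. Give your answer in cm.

7.08 cm

Lens equation: 1/v = 1/f − 1/u = 1/(4.110) − 1/(2.60) = 0.2433 − 0.3846 = -0.1413, so v = -7.08 cm.
The image is virtual, upright and enlarged, on the same side as the object.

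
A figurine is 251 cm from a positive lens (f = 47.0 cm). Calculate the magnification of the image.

1/d_i = 1/f − 1/d_o = 1/(47.00) − 1/(251) = 0.01729, so d_i = 57.83 cm.
m = −d_i/d_o = −(57.83)/(251) = -0.230.
The image is real, inverted and reduced, on the far side of the lens.

m = -0.230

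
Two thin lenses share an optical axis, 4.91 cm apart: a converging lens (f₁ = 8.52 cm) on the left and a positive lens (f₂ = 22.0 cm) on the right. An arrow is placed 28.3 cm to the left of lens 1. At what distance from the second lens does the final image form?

5.47 cm

Lens 1: 1/d_i1 = 1/f₁ − 1/d_o1 = 1/(8.52) − 1/(28.3) = 0.08204, so d_i1 = 12.19 cm.
The intermediate image is 12.19 cm to the right of lens 1, which lies 7.280 cm to the right of lens 2 — a virtual object — so d_o2 = −7.280 cm.
Lens 2: 1/d_i2 = 1/f₂ − 1/d_o2 = 1/(22.0) − 1/(-7.280) = 0.1828, so d_i2 = 5.47 cm.
The final image is real, 5.47 cm to the right of lens 2 (overall magnification ≈ -0.32).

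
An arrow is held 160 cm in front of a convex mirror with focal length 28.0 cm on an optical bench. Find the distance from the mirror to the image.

For a convex mirror, f = -28.0 cm.
Mirror equation: 1/s_i = 1/f − 1/s_o = 1/(-28.00) − 1/(160) = -0.03571 − 0.006250 = -0.04196, so s_i = -23.8 cm.
The image is virtual, upright and reduced, behind the mirror.

23.8 cm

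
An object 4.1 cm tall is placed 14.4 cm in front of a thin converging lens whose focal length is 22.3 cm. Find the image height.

1/d_i = 1/f − 1/d_o = 1/(22.30) − 1/(14.4) = -0.02460, so d_i = -40.65 cm.
m = −d_i/d_o = +2.823.
|h_i| = |m|·h_o = 2.823 × 4.1 = 11.6 cm. The image is virtual, upright and enlarged, on the same side as the object.

11.6 cm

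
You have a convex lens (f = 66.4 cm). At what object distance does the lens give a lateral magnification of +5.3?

53.9 cm

m = −d_i/d_o ⇒ d_i = −m·d_o.
1/f = 1/d_o + 1/d_i = 1/d_o − 1/(m·d_o) = (1 − 1/m)/d_o, so d_o = f(1 − 1/m) = (66.40)(1 − 1/(+5.3)) = 53.9 cm.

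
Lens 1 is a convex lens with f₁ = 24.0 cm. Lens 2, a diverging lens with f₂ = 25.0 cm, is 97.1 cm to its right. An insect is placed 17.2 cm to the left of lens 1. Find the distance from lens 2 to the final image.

21.6 cm

Lens 1: 1/d_i1 = 1/f₁ − 1/d_o1 = 1/(24.0) − 1/(17.2) = -0.01647, so d_i1 = -60.71 cm.
The intermediate image is 60.71 cm to the left of lens 1 (virtual), which is 97.1 − (-60.71) = 157.8 cm to the left of lens 2, so d_o2 = +157.8 cm.
Lens 2 is diverging, so f₂ = −25.0 cm.
Lens 2: 1/d_i2 = 1/f₂ − 1/d_o2 = 1/(-25.0) − 1/(157.8) = -0.04634, so d_i2 = -21.6 cm.
The final image is virtual, 21.6 cm to the left of lens 2 (overall magnification ≈ 0.48).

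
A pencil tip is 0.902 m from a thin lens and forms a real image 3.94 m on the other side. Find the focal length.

f = 0.734 m (converging)

Real image ⇒ d_i = +3.94 m.
1/f = 1/d_o + 1/d_i = 1/(0.902) + 1/(3.94) = 1.362, so f = 0.734 m.
Since f is positive, the thin lens is converging.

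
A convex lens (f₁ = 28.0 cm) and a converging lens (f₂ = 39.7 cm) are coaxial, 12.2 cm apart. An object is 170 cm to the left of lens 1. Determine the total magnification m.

m = -0.128

Lens 1: 1/d_i1 = 1/(28.0) − 1/(170) = 0.02983, so d_i1 = 33.52 cm; m₁ = −d_i1/d_o1 = -0.1972.
d_o2 = 12.2 − (33.52) = -21.32 cm (virtual object).
Lens 2: 1/d_i2 = 1/(39.7) − 1/(-21.32) = 0.07209, so d_i2 = 13.87 cm; m₂ = −d_i2/d_o2 = +0.6506.
m = m₁·m₂ = (-0.1972)(+0.6506) = -0.128.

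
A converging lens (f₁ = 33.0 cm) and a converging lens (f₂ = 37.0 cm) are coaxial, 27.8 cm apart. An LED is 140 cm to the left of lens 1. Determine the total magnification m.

Lens 1: 1/d_i1 = 1/(33.0) − 1/(140) = 0.02316, so d_i1 = 43.18 cm; m₁ = −d_i1/d_o1 = -0.3084.
d_o2 = 27.8 − (43.18) = -15.38 cm (virtual object).
Lens 2: 1/d_i2 = 1/(37.0) − 1/(-15.38) = 0.09205, so d_i2 = 10.86 cm; m₂ = −d_i2/d_o2 = +0.7064.
m = m₁·m₂ = (-0.3084)(+0.7064) = -0.218.

m = -0.218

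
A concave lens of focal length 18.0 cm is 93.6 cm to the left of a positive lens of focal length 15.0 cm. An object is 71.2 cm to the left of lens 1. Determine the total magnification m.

m = -0.0326

f₁ = −18.0 cm (diverging).
Lens 1: 1/d_i1 = 1/(-18.0) − 1/(71.2) = -0.06960, so d_i1 = -14.37 cm; m₁ = −d_i1/d_o1 = +0.2018.
d_o2 = 93.6 − (-14.37) = 108.0 cm.
Lens 2: 1/d_i2 = 1/(15.0) − 1/(108.0) = 0.05741, so d_i2 = 17.42 cm; m₂ = −d_i2/d_o2 = -0.1613.
m = m₁·m₂ = (+0.2018)(-0.1613) = -0.0326.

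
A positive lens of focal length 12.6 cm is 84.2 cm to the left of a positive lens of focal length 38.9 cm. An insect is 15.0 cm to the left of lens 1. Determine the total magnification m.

Lens 1: 1/d_i1 = 1/(12.6) − 1/(15.0) = 0.01270, so d_i1 = 78.75 cm; m₁ = −d_i1/d_o1 = -5.250.
d_o2 = 84.2 − (78.75) = 5.450 cm.
Lens 2: 1/d_i2 = 1/(38.9) − 1/(5.450) = -0.1578, so d_i2 = -6.338 cm; m₂ = −d_i2/d_o2 = +1.163.
m = m₁·m₂ = (-5.250)(+1.163) = -6.11.

m = -6.11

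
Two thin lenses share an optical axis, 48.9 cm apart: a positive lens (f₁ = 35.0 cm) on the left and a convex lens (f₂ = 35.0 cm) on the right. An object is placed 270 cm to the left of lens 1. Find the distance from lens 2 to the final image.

Lens 1: 1/d_i1 = 1/f₁ − 1/d_o1 = 1/(35.0) − 1/(270) = 0.02487, so d_i1 = 40.21 cm.
The intermediate image is 40.21 cm to the right of lens 1, which is 48.9 − (40.21) = 8.690 cm to the left of lens 2, so d_o2 = +8.690 cm.
Lens 2: 1/d_i2 = 1/f₂ − 1/d_o2 = 1/(35.0) − 1/(8.690) = -0.08650, so d_i2 = -11.6 cm.
The final image is virtual, 11.6 cm to the left of lens 2 (overall magnification ≈ -0.20).

11.6 cm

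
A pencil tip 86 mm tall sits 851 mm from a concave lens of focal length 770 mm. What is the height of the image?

40.9 mm

For a concave lens, f = -770 mm.
1/d_i = 1/f − 1/d_o = 1/(-770.0) − 1/(851) = -0.002474, so d_i = -404.2 mm.
m = −d_i/d_o = +0.4750.
|h_i| = |m|·h_o = 0.4750 × 86 = 40.9 mm. The image is virtual, upright and reduced, on the same side as the object.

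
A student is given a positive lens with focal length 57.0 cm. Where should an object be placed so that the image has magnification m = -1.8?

88.7 cm

m = −d_i/d_o ⇒ d_i = −m·d_o.
1/f = 1/d_o + 1/d_i = 1/d_o − 1/(m·d_o) = (1 − 1/m)/d_o, so d_o = f(1 − 1/m) = (57.00)(1 − 1/(-1.8)) = 88.7 cm.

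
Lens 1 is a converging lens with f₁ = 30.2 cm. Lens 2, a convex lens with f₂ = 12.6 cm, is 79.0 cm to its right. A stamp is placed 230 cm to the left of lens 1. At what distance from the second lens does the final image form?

17.6 cm

Lens 1: 1/d_i1 = 1/f₁ − 1/d_o1 = 1/(30.2) − 1/(230) = 0.02876, so d_i1 = 34.76 cm.
The intermediate image is 34.76 cm to the right of lens 1, which is 79.0 − (34.76) = 44.24 cm to the left of lens 2, so d_o2 = +44.24 cm.
Lens 2: 1/d_i2 = 1/f₂ − 1/d_o2 = 1/(12.6) − 1/(44.24) = 0.05676, so d_i2 = 17.6 cm.
The final image is real, 17.6 cm to the right of lens 2 (overall magnification ≈ 0.060).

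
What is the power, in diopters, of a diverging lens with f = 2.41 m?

P = -0.415 D

For a diverging lens, f = −2.41 m.
P = 1/f = 1/(-2.41 m) = -0.415 D.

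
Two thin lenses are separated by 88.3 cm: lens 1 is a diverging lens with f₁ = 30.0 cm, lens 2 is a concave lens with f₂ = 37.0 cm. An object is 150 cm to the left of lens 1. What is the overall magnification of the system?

m = +0.0410

f₁ = −30.0 cm (diverging).
Lens 1: 1/d_i1 = 1/(-30.0) − 1/(150) = -0.04000, so d_i1 = -25.00 cm; m₁ = −d_i1/d_o1 = +0.1667.
d_o2 = 88.3 − (-25.00) = 113.3 cm.
f₂ = −37.0 cm (diverging).
Lens 2: 1/d_i2 = 1/(-37.0) − 1/(113.3) = -0.03585, so d_i2 = -27.89 cm; m₂ = −d_i2/d_o2 = +0.2462.
m = m₁·m₂ = (+0.1667)(+0.2462) = +0.0410.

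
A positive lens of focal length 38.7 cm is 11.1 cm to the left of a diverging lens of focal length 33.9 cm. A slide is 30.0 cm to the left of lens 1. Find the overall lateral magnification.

Lens 1: 1/d_i1 = 1/(38.7) − 1/(30.0) = -0.007494, so d_i1 = -133.4 cm; m₁ = −d_i1/d_o1 = +4.447.
d_o2 = 11.1 − (-133.4) = 144.5 cm.
f₂ = −33.9 cm (diverging).
Lens 2: 1/d_i2 = 1/(-33.9) − 1/(144.5) = -0.03642, so d_i2 = -27.46 cm; m₂ = −d_i2/d_o2 = +0.1900.
m = m₁·m₂ = (+4.447)(+0.1900) = +0.845.

m = +0.845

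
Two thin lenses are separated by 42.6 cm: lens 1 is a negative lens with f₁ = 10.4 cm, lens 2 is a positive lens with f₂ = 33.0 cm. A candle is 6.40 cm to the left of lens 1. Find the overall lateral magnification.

m = -1.51

f₁ = −10.4 cm (diverging).
Lens 1: 1/d_i1 = 1/(-10.4) − 1/(6.40) = -0.2524, so d_i1 = -3.962 cm; m₁ = −d_i1/d_o1 = +0.6191.
d_o2 = 42.6 − (-3.962) = 46.56 cm.
Lens 2: 1/d_i2 = 1/(33.0) − 1/(46.56) = 0.008825, so d_i2 = 113.3 cm; m₂ = −d_i2/d_o2 = -2.434.
m = m₁·m₂ = (+0.6191)(-2.434) = -1.51.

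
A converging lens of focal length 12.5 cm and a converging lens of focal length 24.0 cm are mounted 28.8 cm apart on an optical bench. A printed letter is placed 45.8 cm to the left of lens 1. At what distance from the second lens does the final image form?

22.5 cm

Lens 1: 1/d_i1 = 1/f₁ − 1/d_o1 = 1/(12.5) − 1/(45.8) = 0.05817, so d_i1 = 17.19 cm.
The intermediate image is 17.19 cm to the right of lens 1, which is 28.8 − (17.19) = 11.61 cm to the left of lens 2, so d_o2 = +11.61 cm.
Lens 2: 1/d_i2 = 1/f₂ − 1/d_o2 = 1/(24.0) − 1/(11.61) = -0.04447, so d_i2 = -22.5 cm.
The final image is virtual, 22.5 cm to the left of lens 2 (overall magnification ≈ -0.73).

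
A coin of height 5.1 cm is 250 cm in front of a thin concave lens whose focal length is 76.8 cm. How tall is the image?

For a concave lens, f = -76.8 cm.
1/d_i = 1/f − 1/d_o = 1/(-76.80) − 1/(250) = -0.01702, so d_i = -58.75 cm.
m = −d_i/d_o = +0.2350.
|h_i| = |m|·h_o = 0.2350 × 5.1 = 1.20 cm. The image is virtual, upright and reduced, on the same side as the object.

1.20 cm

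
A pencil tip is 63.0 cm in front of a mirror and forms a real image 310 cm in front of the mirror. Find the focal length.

Real image ⇒ d_i = +310 cm.
1/f = 1/d_o + 1/d_i = 1/(63.0) + 1/(310) = 0.01910, so f = 52.4 cm.
Since f is positive, the mirror is concave.

f = 52.4 cm (concave)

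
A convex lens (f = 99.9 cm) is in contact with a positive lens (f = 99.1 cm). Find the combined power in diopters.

P = +2.01 D

P₁ = 1/f₁ = 1/(0.999 m) = +1.001 D; P₂ = 1/f₂ = 1/(0.991 m) = +1.009 D.
For thin lenses in contact, P = P₁ + P₂ = (+1.001) + (+1.009) = +2.01 D.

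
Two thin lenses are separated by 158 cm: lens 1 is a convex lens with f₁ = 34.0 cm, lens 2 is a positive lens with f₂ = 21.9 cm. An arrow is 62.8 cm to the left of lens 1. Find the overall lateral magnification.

Lens 1: 1/d_i1 = 1/(34.0) − 1/(62.8) = 0.01349, so d_i1 = 74.14 cm; m₁ = −d_i1/d_o1 = -1.181.
d_o2 = 158 − (74.14) = 83.86 cm.
Lens 2: 1/d_i2 = 1/(21.9) − 1/(83.86) = 0.03374, so d_i2 = 29.64 cm; m₂ = −d_i2/d_o2 = -0.3535.
m = m₁·m₂ = (-1.181)(-0.3535) = +0.417.

m = +0.417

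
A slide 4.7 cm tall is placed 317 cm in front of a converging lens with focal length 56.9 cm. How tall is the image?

1/d_i = 1/f − 1/d_o = 1/(56.90) − 1/(317) = 0.01442, so d_i = 69.35 cm.
m = −d_i/d_o = -0.2188.
|h_i| = |m|·h_o = 0.2188 × 4.7 = 1.03 cm. The image is real, inverted and reduced, on the far side of the lens.

1.03 cm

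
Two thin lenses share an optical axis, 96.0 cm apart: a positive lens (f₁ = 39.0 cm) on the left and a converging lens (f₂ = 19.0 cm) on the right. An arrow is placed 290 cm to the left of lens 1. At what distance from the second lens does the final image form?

30.3 cm

Lens 1: 1/d_i1 = 1/f₁ − 1/d_o1 = 1/(39.0) − 1/(290) = 0.02219, so d_i1 = 45.06 cm.
The intermediate image is 45.06 cm to the right of lens 1, which is 96.0 − (45.06) = 50.94 cm to the left of lens 2, so d_o2 = +50.94 cm.
Lens 2: 1/d_i2 = 1/f₂ − 1/d_o2 = 1/(19.0) − 1/(50.94) = 0.03300, so d_i2 = 30.3 cm.
The final image is real, 30.3 cm to the right of lens 2 (overall magnification ≈ 0.092).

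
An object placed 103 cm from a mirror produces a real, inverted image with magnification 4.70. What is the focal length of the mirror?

m = −d_i/d_o ⇒ d_i = −m·d_o = −(-4.70)·(103) = 484.1 cm.
1/f = 1/d_o + 1/d_i = 1/(103) + 1/(484.1) = 0.01177, so f = 84.9 cm.
Since f is positive, the mirror is concave.

f = 84.9 cm (concave)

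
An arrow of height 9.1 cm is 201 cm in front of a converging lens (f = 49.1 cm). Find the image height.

1/d_i = 1/f − 1/d_o = 1/(49.10) − 1/(201) = 0.01539, so d_i = 64.97 cm.
m = −d_i/d_o = -0.3232.
|h_i| = |m|·h_o = 0.3232 × 9.1 = 2.94 cm. The image is real, inverted and reduced, on the far side of the lens.

2.94 cm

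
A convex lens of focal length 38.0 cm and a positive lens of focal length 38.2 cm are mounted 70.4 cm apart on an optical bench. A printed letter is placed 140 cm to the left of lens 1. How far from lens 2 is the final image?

Lens 1: 1/d_i1 = 1/f₁ − 1/d_o1 = 1/(38.0) − 1/(140) = 0.01917, so d_i1 = 52.16 cm.
The intermediate image is 52.16 cm to the right of lens 1, which is 70.4 − (52.16) = 18.24 cm to the left of lens 2, so d_o2 = +18.24 cm.
Lens 2: 1/d_i2 = 1/f₂ − 1/d_o2 = 1/(38.2) − 1/(18.24) = -0.02865, so d_i2 = -34.9 cm.
The final image is virtual, 34.9 cm to the left of lens 2 (overall magnification ≈ -0.71).

34.9 cm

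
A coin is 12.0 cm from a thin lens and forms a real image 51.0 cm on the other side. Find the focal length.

f = 9.71 cm (converging)

Real image ⇒ d_i = +51.0 cm.
1/f = 1/d_o + 1/d_i = 1/(12.0) + 1/(51.0) = 0.1029, so f = 9.71 cm.
Since f is positive, the thin lens is converging.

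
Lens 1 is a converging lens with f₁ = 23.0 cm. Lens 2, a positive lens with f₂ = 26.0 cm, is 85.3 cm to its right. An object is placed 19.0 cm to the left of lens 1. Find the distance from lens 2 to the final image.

Lens 1: 1/d_i1 = 1/f₁ − 1/d_o1 = 1/(23.0) − 1/(19.0) = -0.009153, so d_i1 = -109.2 cm.
The intermediate image is 109.2 cm to the left of lens 1 (virtual), which is 85.3 − (-109.2) = 194.5 cm to the left of lens 2, so d_o2 = +194.5 cm.
Lens 2: 1/d_i2 = 1/f₂ − 1/d_o2 = 1/(26.0) − 1/(194.5) = 0.03332, so d_i2 = 30.0 cm.
The final image is real, 30.0 cm to the right of lens 2 (overall magnification ≈ -0.89).

30.0 cm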